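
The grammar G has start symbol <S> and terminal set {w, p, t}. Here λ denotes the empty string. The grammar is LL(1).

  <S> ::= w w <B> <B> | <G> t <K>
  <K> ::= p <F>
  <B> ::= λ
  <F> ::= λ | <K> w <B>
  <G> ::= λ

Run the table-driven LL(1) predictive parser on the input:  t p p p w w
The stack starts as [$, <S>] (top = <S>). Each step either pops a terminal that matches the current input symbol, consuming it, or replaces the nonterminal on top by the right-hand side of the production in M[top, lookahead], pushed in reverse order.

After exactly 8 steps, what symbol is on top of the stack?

step 1: stack=$ <S>  input=t p p p w w $  — expand <S> ::= <G> t <K>
step 2: stack=$ <K> t <G>  input=t p p p w w $  — expand <G> ::= λ
step 3: stack=$ <K> t  input=t p p p w w $  — match t
step 4: stack=$ <K>  input=p p p w w $  — expand <K> ::= p <F>
step 5: stack=$ <F> p  input=p p p w w $  — match p
step 6: stack=$ <F>  input=p p w w $  — expand <F> ::= <K> w <B>
step 7: stack=$ <B> w <K>  input=p p w w $  — expand <K> ::= p <F>
step 8: stack=$ <B> w <F> p  input=p p w w $  — match p
Stack after step 8: $ <B> w <F> (top = <F>).

<F>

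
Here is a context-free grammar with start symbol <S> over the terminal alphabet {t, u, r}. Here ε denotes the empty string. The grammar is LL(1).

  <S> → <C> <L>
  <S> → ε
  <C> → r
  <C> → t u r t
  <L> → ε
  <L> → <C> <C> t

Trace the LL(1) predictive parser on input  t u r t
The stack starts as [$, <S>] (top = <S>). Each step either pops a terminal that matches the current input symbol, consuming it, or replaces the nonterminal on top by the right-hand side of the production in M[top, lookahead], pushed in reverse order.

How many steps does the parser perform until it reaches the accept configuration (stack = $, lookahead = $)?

7

step 1: stack=$ <S>  input=t u r t $  — expand <S> → <C> <L>
step 2: stack=$ <L> <C>  input=t u r t $  — expand <C> → t u r t
step 3: stack=$ <L> t r u t  input=t u r t $  — match t
step 4: stack=$ <L> t r u  input=u r t $  — match u
step 5: stack=$ <L> t r  input=r t $  — match r
step 6: stack=$ <L> t  input=t $  — match t
step 7: stack=$ <L>  input=$  — expand <L> → ε
Accept reached after 7 steps.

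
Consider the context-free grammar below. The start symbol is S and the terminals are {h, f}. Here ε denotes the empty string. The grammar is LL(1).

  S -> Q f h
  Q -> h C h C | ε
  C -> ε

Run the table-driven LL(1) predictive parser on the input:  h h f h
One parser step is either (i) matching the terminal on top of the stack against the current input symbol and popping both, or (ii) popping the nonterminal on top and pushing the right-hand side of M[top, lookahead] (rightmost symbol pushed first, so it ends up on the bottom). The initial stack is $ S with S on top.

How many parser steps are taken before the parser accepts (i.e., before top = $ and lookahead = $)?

step 1: stack=$ S  input=h h f h $  — expand S -> Q f h
step 2: stack=$ h f Q  input=h h f h $  — expand Q -> h C h C
step 3: stack=$ h f C h C h  input=h h f h $  — match h
step 4: stack=$ h f C h C  input=h f h $  — expand C -> ε
step 5: stack=$ h f C h  input=h f h $  — match h
step 6: stack=$ h f C  input=f h $  — expand C -> ε
step 7: stack=$ h f  input=f h $  — match f
step 8: stack=$ h  input=h $  — match h
Accept reached after 8 steps.

8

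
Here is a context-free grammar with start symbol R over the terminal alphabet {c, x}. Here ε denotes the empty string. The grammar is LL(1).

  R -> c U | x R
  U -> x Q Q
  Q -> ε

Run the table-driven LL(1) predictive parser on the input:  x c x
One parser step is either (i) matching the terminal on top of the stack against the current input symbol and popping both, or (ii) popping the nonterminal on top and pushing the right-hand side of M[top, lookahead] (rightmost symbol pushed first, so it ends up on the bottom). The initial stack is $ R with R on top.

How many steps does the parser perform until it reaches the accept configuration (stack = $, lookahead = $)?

8

step 1: stack=$ R  input=x c x $  — expand R -> x R
step 2: stack=$ R x  input=x c x $  — match x
step 3: stack=$ R  input=c x $  — expand R -> c U
step 4: stack=$ U c  input=c x $  — match c
step 5: stack=$ U  input=x $  — expand U -> x Q Q
step 6: stack=$ Q Q x  input=x $  — match x
step 7: stack=$ Q Q  input=$  — expand Q -> ε
step 8: stack=$ Q  input=$  — expand Q -> ε
Accept reached after 8 steps.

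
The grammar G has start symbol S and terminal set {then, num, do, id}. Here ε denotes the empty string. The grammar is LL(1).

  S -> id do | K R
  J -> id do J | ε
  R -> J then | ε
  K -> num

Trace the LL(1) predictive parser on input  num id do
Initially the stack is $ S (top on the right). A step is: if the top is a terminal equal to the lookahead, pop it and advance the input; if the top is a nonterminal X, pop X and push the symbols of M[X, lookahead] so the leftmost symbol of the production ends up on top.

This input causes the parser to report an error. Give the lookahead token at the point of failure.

     Stack           Input        Action
  1  $ S             num id do $  expand S -> K R
  2  $ R K           num id do $  expand K -> num
  3  $ R num         num id do $  match num
  4  $ R             id do $      expand R -> J then
  5  $ then J        id do $      expand J -> id do J
  6  $ then J do id  id do $      match id
  7  $ then J do     do $         match do
  8  $ then J        $            error: M[J, $] is empty

$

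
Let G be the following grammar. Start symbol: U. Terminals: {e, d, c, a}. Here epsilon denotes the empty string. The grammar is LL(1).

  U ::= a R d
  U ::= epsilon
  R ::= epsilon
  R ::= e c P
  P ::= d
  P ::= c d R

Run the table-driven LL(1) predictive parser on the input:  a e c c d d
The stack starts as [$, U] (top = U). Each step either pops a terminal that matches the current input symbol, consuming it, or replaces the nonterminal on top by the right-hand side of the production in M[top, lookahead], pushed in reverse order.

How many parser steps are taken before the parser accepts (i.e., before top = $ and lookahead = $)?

      Stack      Input          Action
   1  $ U        a e c c d d $  expand U ::= a R d
   2  $ d R a    a e c c d d $  match a
   3  $ d R      e c c d d $    expand R ::= e c P
   4  $ d P c e  e c c d d $    match e
   5  $ d P c    c c d d $      match c
   6  $ d P      c d d $        expand P ::= c d R
   7  $ d R d c  c d d $        match c
   8  $ d R d    d d $          match d
   9  $ d R      d $            expand R ::= epsilon
  10  $ d        d $            match d
Accept reached after 10 steps.

10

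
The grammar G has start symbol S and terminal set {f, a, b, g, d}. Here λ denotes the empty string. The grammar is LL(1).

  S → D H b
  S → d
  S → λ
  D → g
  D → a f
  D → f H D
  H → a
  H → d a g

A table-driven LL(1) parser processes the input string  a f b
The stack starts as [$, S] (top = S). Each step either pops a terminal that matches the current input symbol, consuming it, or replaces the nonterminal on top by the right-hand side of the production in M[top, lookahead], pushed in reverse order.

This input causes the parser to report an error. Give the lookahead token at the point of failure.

step 1: stack=$ S  input=a f b $  — expand S → D H b
step 2: stack=$ b H D  input=a f b $  — expand D → a f
step 3: stack=$ b H f a  input=a f b $  — match a
step 4: stack=$ b H f  input=f b $  — match f
step 5: stack=$ b H  input=b $  — error: M[H, b] is empty

b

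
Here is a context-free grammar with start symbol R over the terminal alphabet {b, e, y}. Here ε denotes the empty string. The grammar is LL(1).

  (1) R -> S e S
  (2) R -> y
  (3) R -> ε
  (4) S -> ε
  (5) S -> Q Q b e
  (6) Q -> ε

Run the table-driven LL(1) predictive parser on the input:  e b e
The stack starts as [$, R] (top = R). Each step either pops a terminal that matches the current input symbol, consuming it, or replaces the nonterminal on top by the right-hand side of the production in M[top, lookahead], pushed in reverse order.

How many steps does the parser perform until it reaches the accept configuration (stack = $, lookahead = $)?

8

     Stack      Input    Action
  1  $ R        e b e $  expand R -> S e S
  2  $ S e S    e b e $  expand S -> ε
  3  $ S e      e b e $  match e
  4  $ S        b e $    expand S -> Q Q b e
  5  $ e b Q Q  b e $    expand Q -> ε
  6  $ e b Q    b e $    expand Q -> ε
  7  $ e b      b e $    match b
  8  $ e        e $      match e
Accept reached after 8 steps.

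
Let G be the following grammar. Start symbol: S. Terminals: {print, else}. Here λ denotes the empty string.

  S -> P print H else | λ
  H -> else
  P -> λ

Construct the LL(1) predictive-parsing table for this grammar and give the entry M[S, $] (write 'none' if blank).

FIRST(H): from H->else we get {else}. So FIRST(H) = {else}.
FIRST(P): from P->λ we get {λ}. So FIRST(P) = {λ}.
FIRST(S): from S->P print H else we get {print}; from S->λ we get {λ}. So FIRST(S) = {λ, print}.
FOLLOW(S) includes $ since S is the start symbol.
FOLLOW(S): S appears on no right-hand side. Thus FOLLOW(S) = {$}.
For S -> P print H else: FIRST(P print H else) = {print}, so it goes in M[S, t] for t ∈ {print}.
For S -> λ: FIRST(λ) = {λ}, so it goes in M[S, t] for t ∈ {}; since λ ∈ FIRST, also for every t ∈ FOLLOW(S) = {$}.

S -> λ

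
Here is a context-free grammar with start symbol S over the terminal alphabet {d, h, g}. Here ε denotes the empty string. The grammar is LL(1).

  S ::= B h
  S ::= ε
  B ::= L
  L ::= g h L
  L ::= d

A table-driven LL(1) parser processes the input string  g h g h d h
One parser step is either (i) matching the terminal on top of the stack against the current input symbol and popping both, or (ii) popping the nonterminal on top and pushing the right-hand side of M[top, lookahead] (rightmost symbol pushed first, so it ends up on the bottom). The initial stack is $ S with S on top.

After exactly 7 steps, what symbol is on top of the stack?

h

step 1: stack=$ S  input=g h g h d h $  — expand S ::= B h
step 2: stack=$ h B  input=g h g h d h $  — expand B ::= L
step 3: stack=$ h L  input=g h g h d h $  — expand L ::= g h L
step 4: stack=$ h L h g  input=g h g h d h $  — match g
step 5: stack=$ h L h  input=h g h d h $  — match h
step 6: stack=$ h L  input=g h d h $  — expand L ::= g h L
step 7: stack=$ h L h g  input=g h d h $  — match g
Stack after step 7: $ h L h (top = h).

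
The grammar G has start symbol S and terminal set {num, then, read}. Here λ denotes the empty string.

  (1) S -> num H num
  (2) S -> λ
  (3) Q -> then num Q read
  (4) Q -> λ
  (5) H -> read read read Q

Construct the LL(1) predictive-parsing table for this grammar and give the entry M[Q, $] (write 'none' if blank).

none

FIRST(S): from S->num H num we get {num}; from S->λ we get {λ}. So FIRST(S) = {λ, num}.
FIRST(Q): from Q->then num Q read we get {then}; from Q->λ we get {λ}. So FIRST(Q) = {λ, then}.
FIRST(H): from H->read read read Q we get {read}. So FIRST(H) = {read}.
FOLLOW(S) includes $ since S is the start symbol.
FOLLOW(H): in S->num H num, H is followed by num with FIRST {num}. Thus FOLLOW(H) = {num}.
FOLLOW(Q): in Q->then num Q read, Q is followed by read with FIRST {read}; in H->read read read Q, the suffix after Q is empty, so FOLLOW(Q) ⊇ FOLLOW(H) = {num}. Thus FOLLOW(Q) = {num, read}.
For Q -> then num Q read: FIRST(then num Q read) = {then}, so it goes in M[Q, t] for t ∈ {then}.
For Q -> λ: FIRST(λ) = {λ}, so it goes in M[Q, t] for t ∈ {}; since λ ∈ FIRST, also for every t ∈ FOLLOW(Q) = {num, read}.
None of these place a production in M[Q, $].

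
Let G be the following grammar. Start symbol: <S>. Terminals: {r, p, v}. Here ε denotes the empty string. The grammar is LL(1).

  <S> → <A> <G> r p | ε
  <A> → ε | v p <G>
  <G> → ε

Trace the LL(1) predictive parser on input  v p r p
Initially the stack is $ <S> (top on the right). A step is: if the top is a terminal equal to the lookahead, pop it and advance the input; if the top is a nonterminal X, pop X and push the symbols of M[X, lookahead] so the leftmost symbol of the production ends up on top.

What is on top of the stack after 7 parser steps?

step 1: stack=$ <S>  input=v p r p $  — expand <S> → <A> <G> r p
step 2: stack=$ p r <G> <A>  input=v p r p $  — expand <A> → v p <G>
step 3: stack=$ p r <G> <G> p v  input=v p r p $  — match v
step 4: stack=$ p r <G> <G> p  input=p r p $  — match p
step 5: stack=$ p r <G> <G>  input=r p $  — expand <G> → ε
step 6: stack=$ p r <G>  input=r p $  — expand <G> → ε
step 7: stack=$ p r  input=r p $  — match r
Stack after step 7: $ p (top = p).

p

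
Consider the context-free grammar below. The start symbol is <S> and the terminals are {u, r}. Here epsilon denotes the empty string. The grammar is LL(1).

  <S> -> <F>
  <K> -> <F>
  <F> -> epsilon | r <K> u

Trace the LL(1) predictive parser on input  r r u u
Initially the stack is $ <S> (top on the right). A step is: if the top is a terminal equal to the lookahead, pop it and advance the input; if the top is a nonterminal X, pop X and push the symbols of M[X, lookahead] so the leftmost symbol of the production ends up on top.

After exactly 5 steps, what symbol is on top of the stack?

r

step 1: stack=$ <S>  input=r r u u $  — expand <S> -> <F>
step 2: stack=$ <F>  input=r r u u $  — expand <F> -> r <K> u
step 3: stack=$ u <K> r  input=r r u u $  — match r
step 4: stack=$ u <K>  input=r u u $  — expand <K> -> <F>
step 5: stack=$ u <F>  input=r u u $  — expand <F> -> r <K> u
Stack after step 5: $ u u <K> r (top = r).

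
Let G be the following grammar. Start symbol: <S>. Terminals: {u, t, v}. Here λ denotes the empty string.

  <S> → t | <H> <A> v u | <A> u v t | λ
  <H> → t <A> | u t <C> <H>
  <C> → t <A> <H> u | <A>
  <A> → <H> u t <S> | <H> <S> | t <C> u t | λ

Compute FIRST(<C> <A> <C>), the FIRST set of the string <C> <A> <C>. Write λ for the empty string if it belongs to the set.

{λ, t, u}

FIRST(<H>) = {t, u}
FIRST(<A>) = {λ, t, u}  (via <H> u t <S>, <H> <S>)
FIRST(<S>) = {λ, t, u}  (via <H> <A> v u, <A> u v t)
FIRST(<C>) = {λ, t, u}  (via <A>)
FIRST(<C> <A> <C>): take FIRST of each symbol in turn, carrying on past any symbol whose FIRST contains λ; result {λ, t, u}.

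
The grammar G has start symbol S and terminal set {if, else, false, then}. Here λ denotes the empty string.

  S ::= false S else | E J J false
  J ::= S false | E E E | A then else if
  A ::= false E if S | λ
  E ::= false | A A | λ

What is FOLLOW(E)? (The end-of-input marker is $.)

{false, if, then}

FIRST(A): from A::=false E if S we get {false}; from A::=λ we get {λ}. So FIRST(A) = {λ, false}.
FIRST(E): from E::=false we get {false}; from E::=A A we get {λ, false}; from E::=λ we get {λ}. So FIRST(E) = {λ, false}.
FIRST(S): from S::=false S else we get {false}; from S::=E J J false we get {false, then}. So FIRST(S) = {false, then}.
FIRST(J): from J::=S false we get {false, then}; from J::=E E E we get {λ, false}; from J::=A then else if we get {false, then}. So FIRST(J) = {λ, false, then}.
FOLLOW(S) includes $ since S is the start symbol.
FOLLOW(J): in S::=E J J false (occurrence 1), J is followed by J false with FIRST {false, then}; in S::=E J J false (occurrence 2), J is followed by false with FIRST {false}. Thus FOLLOW(J) = {false, then}.
FOLLOW(E): in S::=E J J false, E is followed by J J false with FIRST {false, then}; in J::=E E E (occurrence 1), E is followed by E E with FIRST {λ, false}; in J::=E E E (occurrence 1), the suffix after E is nullable, so FOLLOW(E) ⊇ FOLLOW(J) = {false, then}; in J::=E E E (occurrence 2), E is followed by E with FIRST {λ, false}; in J::=E E E (occurrence 2), the suffix after E is nullable, so FOLLOW(E) ⊇ FOLLOW(J) = {false, then}; in J::=E E E (occurrence 3), the suffix after E is empty, so FOLLOW(E) ⊇ FOLLOW(J) = {false, then}; in A::=false E if S, E is followed by if S with FIRST {if}. Thus FOLLOW(E) = {false, if, then}.
FOLLOW(A): in J::=A then else if, A is followed by then else if with FIRST {then}; in E::=A A (occurrence 1), A is followed by A with FIRST {λ, false}; in E::=A A (occurrence 1), the suffix after A is nullable, so FOLLOW(A) ⊇ FOLLOW(E) = {false, if, then}; in E::=A A (occurrence 2), the suffix after A is empty, so FOLLOW(A) ⊇ FOLLOW(E) = {false, if, then}. Thus FOLLOW(A) = {false, if, then}.
FOLLOW(S): in S::=false S else, S is followed by else with FIRST {else}; in J::=S false, S is followed by false with FIRST {false}; in A::=false E if S, the suffix after S is empty, so FOLLOW(S) ⊇ FOLLOW(A) = {false, if, then}. Thus FOLLOW(S) = {$, else, false, if, then}.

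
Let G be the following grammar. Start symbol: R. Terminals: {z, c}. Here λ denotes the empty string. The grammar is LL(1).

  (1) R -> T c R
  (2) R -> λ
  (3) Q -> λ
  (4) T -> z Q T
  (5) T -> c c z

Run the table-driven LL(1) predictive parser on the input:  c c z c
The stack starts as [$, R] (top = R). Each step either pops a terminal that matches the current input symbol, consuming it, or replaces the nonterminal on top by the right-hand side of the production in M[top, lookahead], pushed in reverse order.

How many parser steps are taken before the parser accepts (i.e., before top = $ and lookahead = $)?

step 1: stack=$ R  input=c c z c $  — expand R -> T c R
step 2: stack=$ R c T  input=c c z c $  — expand T -> c c z
step 3: stack=$ R c z c c  input=c c z c $  — match c
step 4: stack=$ R c z c  input=c z c $  — match c
step 5: stack=$ R c z  input=z c $  — match z
step 6: stack=$ R c  input=c $  — match c
step 7: stack=$ R  input=$  — expand R -> λ
Accept reached after 7 steps.

7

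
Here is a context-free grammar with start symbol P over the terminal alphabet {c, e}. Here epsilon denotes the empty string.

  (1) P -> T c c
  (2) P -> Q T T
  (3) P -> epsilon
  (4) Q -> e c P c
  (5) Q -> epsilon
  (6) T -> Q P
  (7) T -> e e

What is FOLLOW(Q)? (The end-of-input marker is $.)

FIRST(Q) = {epsilon, e}
FIRST(P) = {epsilon, c, e}  (via T c c, Q T T)
FIRST(T) = {epsilon, c, e}  (via Q P)
FOLLOW(P) includes $ since P is the start symbol.
FOLLOW(P): in Q->e c P c, P is followed by c with FIRST {c}; in T->Q P, the suffix after P is empty, so FOLLOW(P) ⊇ FOLLOW(T) = {$, c, e}. Thus FOLLOW(P) = {$, c, e}.
FOLLOW(T): in P->T c c, T is followed by c c with FIRST {c}; in P->Q T T (occurrence 1), T is followed by T with FIRST {epsilon, c, e}; in P->Q T T (occurrence 1), the suffix after T is nullable, so FOLLOW(T) ⊇ FOLLOW(P) = {$, c, e}; in P->Q T T (occurrence 2), the suffix after T is empty, so FOLLOW(T) ⊇ FOLLOW(P) = {$, c, e}. Thus FOLLOW(T) = {$, c, e}.
FOLLOW(Q): in P->Q T T, Q is followed by T T with FIRST {epsilon, c, e}; in P->Q T T, the suffix after Q is nullable, so FOLLOW(Q) ⊇ FOLLOW(P) = {$, c, e}; in T->Q P, Q is followed by P with FIRST {epsilon, c, e}; in T->Q P, the suffix after Q is nullable, so FOLLOW(Q) ⊇ FOLLOW(T) = {$, c, e}. Thus FOLLOW(Q) = {$, c, e}.

{$, c, e}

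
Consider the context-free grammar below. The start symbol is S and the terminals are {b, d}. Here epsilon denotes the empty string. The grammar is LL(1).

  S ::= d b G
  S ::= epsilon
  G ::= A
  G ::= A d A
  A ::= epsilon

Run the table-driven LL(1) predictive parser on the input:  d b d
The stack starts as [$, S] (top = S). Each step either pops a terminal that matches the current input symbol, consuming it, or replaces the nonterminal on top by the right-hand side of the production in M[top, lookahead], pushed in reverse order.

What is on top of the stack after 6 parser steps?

step 1: stack=$ S  input=d b d $  — expand S ::= d b G
step 2: stack=$ G b d  input=d b d $  — match d
step 3: stack=$ G b  input=b d $  — match b
step 4: stack=$ G  input=d $  — expand G ::= A d A
step 5: stack=$ A d A  input=d $  — expand A ::= epsilon
step 6: stack=$ A d  input=d $  — match d
Stack after step 6: $ A (top = A).

A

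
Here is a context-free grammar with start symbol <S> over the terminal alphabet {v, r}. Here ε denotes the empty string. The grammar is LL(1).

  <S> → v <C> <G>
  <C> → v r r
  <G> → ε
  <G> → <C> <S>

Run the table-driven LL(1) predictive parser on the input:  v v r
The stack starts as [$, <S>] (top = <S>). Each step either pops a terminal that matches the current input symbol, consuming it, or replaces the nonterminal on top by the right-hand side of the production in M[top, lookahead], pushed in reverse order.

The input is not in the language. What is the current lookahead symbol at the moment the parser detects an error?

$

step 1: stack=$ <S>  input=v v r $  — expand <S> → v <C> <G>
step 2: stack=$ <G> <C> v  input=v v r $  — match v
step 3: stack=$ <G> <C>  input=v r $  — expand <C> → v r r
step 4: stack=$ <G> r r v  input=v r $  — match v
step 5: stack=$ <G> r r  input=r $  — match r
step 6: stack=$ <G> r  input=$  — error: top is terminal r but lookahead is $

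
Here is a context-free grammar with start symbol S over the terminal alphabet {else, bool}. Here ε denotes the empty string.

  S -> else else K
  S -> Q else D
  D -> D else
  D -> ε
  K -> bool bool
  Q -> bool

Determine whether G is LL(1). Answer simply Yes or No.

No

FIRST(S) = {bool, else}
FIRST(D) = {ε, else}
FIRST(K) = {bool}
FIRST(Q) = {bool}
FOLLOW(S) = {$}
FOLLOW(D) = {$, else}
FOLLOW(K) = {$}
FOLLOW(Q) = {else}
Cell M[D, else] receives both D -> D else and D -> ε — the grammar is not LL(1).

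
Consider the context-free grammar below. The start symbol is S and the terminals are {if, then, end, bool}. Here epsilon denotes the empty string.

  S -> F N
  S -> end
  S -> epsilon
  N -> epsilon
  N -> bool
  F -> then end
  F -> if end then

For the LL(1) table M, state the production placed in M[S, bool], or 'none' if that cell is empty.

FIRST(N): from N->epsilon we get {epsilon}; from N->bool we get {bool}. So FIRST(N) = {epsilon, bool}.
FIRST(F): from F->then end we get {then}; from F->if end then we get {if}. So FIRST(F) = {if, then}.
FIRST(S): from S->F N we get {if, then}; from S->end we get {end}; from S->epsilon we get {epsilon}. So FIRST(S) = {epsilon, end, if, then}.
FOLLOW(S) includes $ since S is the start symbol.
FOLLOW(S): S appears on no right-hand side. Thus FOLLOW(S) = {$}.
For S -> F N: FIRST(F N) = {if, then}, so it goes in M[S, t] for t ∈ {if, then}.
For S -> end: FIRST(end) = {end}, so it goes in M[S, t] for t ∈ {end}.
For S -> epsilon: FIRST(epsilon) = {epsilon}, so it goes in M[S, t] for t ∈ {}; since epsilon ∈ FIRST, also for every t ∈ FOLLOW(S) = {$}.
None of these place a production in M[S, bool].

none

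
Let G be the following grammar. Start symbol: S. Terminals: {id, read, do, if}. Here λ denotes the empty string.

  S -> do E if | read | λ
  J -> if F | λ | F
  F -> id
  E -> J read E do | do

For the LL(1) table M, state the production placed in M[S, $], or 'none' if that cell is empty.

S -> λ

FIRST(S): from S->do E if we get {do}; from S->read we get {read}; from S->λ we get {λ}. So FIRST(S) = {λ, do, read}.
FIRST(F): from F->id we get {id}. So FIRST(F) = {id}.
FIRST(J): from J->if F we get {if}; from J->λ we get {λ}; from J->F we get {id}. So FIRST(J) = {λ, id, if}.
FIRST(E): from E->J read E do we get {id, if, read}; from E->do we get {do}. So FIRST(E) = {do, id, if, read}.
FOLLOW(S) includes $ since S is the start symbol.
FOLLOW(S): S appears on no right-hand side. Thus FOLLOW(S) = {$}.
For S -> do E if: FIRST(do E if) = {do}, so it goes in M[S, t] for t ∈ {do}.
For S -> read: FIRST(read) = {read}, so it goes in M[S, t] for t ∈ {read}.
For S -> λ: FIRST(λ) = {λ}, so it goes in M[S, t] for t ∈ {}; since λ ∈ FIRST, also for every t ∈ FOLLOW(S) = {$}.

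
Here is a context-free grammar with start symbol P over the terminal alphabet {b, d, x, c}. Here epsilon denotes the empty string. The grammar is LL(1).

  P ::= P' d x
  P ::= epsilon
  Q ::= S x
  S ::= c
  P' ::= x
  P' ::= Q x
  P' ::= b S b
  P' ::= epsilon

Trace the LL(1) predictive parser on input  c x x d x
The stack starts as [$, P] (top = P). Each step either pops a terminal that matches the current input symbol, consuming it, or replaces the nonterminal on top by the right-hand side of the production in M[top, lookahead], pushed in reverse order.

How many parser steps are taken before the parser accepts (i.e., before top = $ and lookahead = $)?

9

step 1: stack=$ P  input=c x x d x $  — expand P ::= P' d x
step 2: stack=$ x d P'  input=c x x d x $  — expand P' ::= Q x
step 3: stack=$ x d x Q  input=c x x d x $  — expand Q ::= S x
step 4: stack=$ x d x x S  input=c x x d x $  — expand S ::= c
step 5: stack=$ x d x x c  input=c x x d x $  — match c
step 6: stack=$ x d x x  input=x x d x $  — match x
step 7: stack=$ x d x  input=x d x $  — match x
step 8: stack=$ x d  input=d x $  — match d
step 9: stack=$ x  input=x $  — match x
Accept reached after 9 steps.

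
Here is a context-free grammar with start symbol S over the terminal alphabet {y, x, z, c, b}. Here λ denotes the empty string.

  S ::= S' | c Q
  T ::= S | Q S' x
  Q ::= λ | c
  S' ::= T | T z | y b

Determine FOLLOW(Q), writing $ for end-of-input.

FIRST(Q): from Q::=λ we get {λ}; from Q::=c we get {c}. So FIRST(Q) = {λ, c}.
FIRST(S): from S::=S' we get {c, y}; from S::=c Q we get {c}. So FIRST(S) = {c, y}.
FIRST(T): from T::=S we get {c, y}; from T::=Q S' x we get {c, y}. So FIRST(T) = {c, y}.
FIRST(S'): from S'::=T we get {c, y}; from S'::=T z we get {c, y}; from S'::=y b we get {y}. So FIRST(S') = {c, y}.
FOLLOW(S) includes $ since S is the start symbol.
FOLLOW(S): in T::=S, the suffix after S is empty, so FOLLOW(S) ⊇ FOLLOW(T) = {$, x, z}. Thus FOLLOW(S) = {$, x, z}.
FOLLOW(Q): in S::=c Q, the suffix after Q is empty, so FOLLOW(Q) ⊇ FOLLOW(S) = {$, x, z}; in T::=Q S' x, Q is followed by S' x with FIRST {c, y}. Thus FOLLOW(Q) = {$, c, x, y, z}.
FOLLOW(S'): in S::=S', the suffix after S' is empty, so FOLLOW(S') ⊇ FOLLOW(S) = {$, x, z}; in T::=Q S' x, S' is followed by x with FIRST {x}. Thus FOLLOW(S') = {$, x, z}.
FOLLOW(T): in S'::=T, the suffix after T is empty, so FOLLOW(T) ⊇ FOLLOW(S') = {$, x, z}; in S'::=T z, T is followed by z with FIRST {z}. Thus FOLLOW(T) = {$, x, z}.

{$, c, x, y, z}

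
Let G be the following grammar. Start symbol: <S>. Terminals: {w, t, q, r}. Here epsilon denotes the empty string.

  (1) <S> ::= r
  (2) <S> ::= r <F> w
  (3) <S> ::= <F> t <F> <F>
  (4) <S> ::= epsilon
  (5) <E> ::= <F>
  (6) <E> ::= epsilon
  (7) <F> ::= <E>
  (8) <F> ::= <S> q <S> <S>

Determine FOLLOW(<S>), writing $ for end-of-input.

{$, q, r, t, w}

FIRST(<S>): from <S>::=r we get {r}; from <S>::=r <F> w we get {r}; from <S>::=<F> t <F> <F> we get {q, r, t}; from <S>::=epsilon we get {epsilon}. So FIRST(<S>) = {epsilon, q, r, t}.
FIRST(<E>): from <E>::=<F> we get {epsilon, q, r, t}; from <E>::=epsilon we get {epsilon}. So FIRST(<E>) = {epsilon, q, r, t}.
FIRST(<F>): from <F>::=<E> we get {epsilon, q, r, t}; from <F>::=<S> q <S> <S> we get {q, r, t}. So FIRST(<F>) = {epsilon, q, r, t}.
FOLLOW(<S>) includes $ since <S> is the start symbol.
FOLLOW(<S>): in <F>::=<S> q <S> <S> (occurrence 1), <S> is followed by q <S> <S> with FIRST {q}; in <F>::=<S> q <S> <S> (occurrence 2), <S> is followed by <S> with FIRST {epsilon, q, r, t}; in <F>::=<S> q <S> <S> (occurrence 2), the suffix after <S> is nullable, so FOLLOW(<S>) ⊇ FOLLOW(<F>) = {$, q, r, t, w}; in <F>::=<S> q <S> <S> (occurrence 3), the suffix after <S> is empty, so FOLLOW(<S>) ⊇ FOLLOW(<F>) = {$, q, r, t, w}. Thus FOLLOW(<S>) = {$, q, r, t, w}.
FOLLOW(<E>): in <F>::=<E>, the suffix after <E> is empty, so FOLLOW(<E>) ⊇ FOLLOW(<F>) = {$, q, r, t, w}. Thus FOLLOW(<E>) = {$, q, r, t, w}.
FOLLOW(<F>): in <S>::=r <F> w, <F> is followed by w with FIRST {w}; in <S>::=<F> t <F> <F> (occurrence 1), <F> is followed by t <F> <F> with FIRST {t}; in <S>::=<F> t <F> <F> (occurrence 2), <F> is followed by <F> with FIRST {epsilon, q, r, t}; in <S>::=<F> t <F> <F> (occurrence 2), the suffix after <F> is nullable, so FOLLOW(<F>) ⊇ FOLLOW(<S>) = {$, q, r, t, w}; in <S>::=<F> t <F> <F> (occurrence 3), the suffix after <F> is empty, so FOLLOW(<F>) ⊇ FOLLOW(<S>) = {$, q, r, t, w}; in <E>::=<F>, the suffix after <F> is empty, so FOLLOW(<F>) ⊇ FOLLOW(<E>) = {$, q, r, t, w}. Thus FOLLOW(<F>) = {$, q, r, t, w}.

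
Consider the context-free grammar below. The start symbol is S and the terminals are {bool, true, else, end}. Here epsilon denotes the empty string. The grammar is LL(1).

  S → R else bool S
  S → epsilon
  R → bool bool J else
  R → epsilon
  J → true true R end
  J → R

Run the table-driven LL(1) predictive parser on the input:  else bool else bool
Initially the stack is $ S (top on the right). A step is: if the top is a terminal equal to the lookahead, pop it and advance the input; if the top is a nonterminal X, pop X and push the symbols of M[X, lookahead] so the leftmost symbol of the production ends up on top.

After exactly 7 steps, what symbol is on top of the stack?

step 1: stack=$ S  input=else bool else bool $  — expand S → R else bool S
step 2: stack=$ S bool else R  input=else bool else bool $  — expand R → epsilon
step 3: stack=$ S bool else  input=else bool else bool $  — match else
step 4: stack=$ S bool  input=bool else bool $  — match bool
step 5: stack=$ S  input=else bool $  — expand S → R else bool S
step 6: stack=$ S bool else R  input=else bool $  — expand R → epsilon
step 7: stack=$ S bool else  input=else bool $  — match else
Stack after step 7: $ S bool (top = bool).

bool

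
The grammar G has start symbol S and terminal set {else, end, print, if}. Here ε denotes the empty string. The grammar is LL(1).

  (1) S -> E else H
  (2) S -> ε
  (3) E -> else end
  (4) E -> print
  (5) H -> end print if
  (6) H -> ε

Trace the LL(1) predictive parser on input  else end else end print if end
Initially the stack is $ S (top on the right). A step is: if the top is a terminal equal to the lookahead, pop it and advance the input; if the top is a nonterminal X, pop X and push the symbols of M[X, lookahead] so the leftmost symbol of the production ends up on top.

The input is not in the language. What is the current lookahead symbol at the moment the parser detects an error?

      Stack              Input                             Action
   1  $ S                else end else end print if end $  expand S -> E else H
   2  $ H else E         else end else end print if end $  expand E -> else end
   3  $ H else end else  else end else end print if end $  match else
   4  $ H else end       end else end print if end $       match end
   5  $ H else           else end print if end $           match else
   6  $ H                end print if end $                expand H -> end print if
   7  $ if print end     end print if end $                match end
   8  $ if print         print if end $                    match print
   9  $ if               if end $                          match if
  10  $                  end $                             error: stack empty but input remains

end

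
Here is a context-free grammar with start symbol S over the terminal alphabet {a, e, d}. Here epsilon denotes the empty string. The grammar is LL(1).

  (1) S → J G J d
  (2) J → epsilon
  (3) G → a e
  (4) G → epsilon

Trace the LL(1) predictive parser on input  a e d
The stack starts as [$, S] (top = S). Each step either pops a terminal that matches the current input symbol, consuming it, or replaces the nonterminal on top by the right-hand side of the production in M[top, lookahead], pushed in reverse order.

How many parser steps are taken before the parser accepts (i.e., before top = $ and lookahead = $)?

7

     Stack      Input    Action
  1  $ S        a e d $  expand S → J G J d
  2  $ d J G J  a e d $  expand J → epsilon
  3  $ d J G    a e d $  expand G → a e
  4  $ d J e a  a e d $  match a
  5  $ d J e    e d $    match e
  6  $ d J      d $      expand J → epsilon
  7  $ d        d $      match d
Accept reached after 7 steps.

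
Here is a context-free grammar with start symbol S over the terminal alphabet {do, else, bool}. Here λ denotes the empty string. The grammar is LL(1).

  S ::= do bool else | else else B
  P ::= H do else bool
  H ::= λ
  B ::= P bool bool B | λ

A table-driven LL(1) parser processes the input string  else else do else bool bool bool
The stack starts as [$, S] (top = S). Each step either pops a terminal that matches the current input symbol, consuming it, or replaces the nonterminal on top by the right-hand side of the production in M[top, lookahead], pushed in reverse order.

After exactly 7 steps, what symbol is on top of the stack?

else

step 1: stack=$ S  input=else else do else bool bool bool $  — expand S ::= else else B
step 2: stack=$ B else else  input=else else do else bool bool bool $  — match else
step 3: stack=$ B else  input=else do else bool bool bool $  — match else
step 4: stack=$ B  input=do else bool bool bool $  — expand B ::= P bool bool B
step 5: stack=$ B bool bool P  input=do else bool bool bool $  — expand P ::= H do else bool
step 6: stack=$ B bool bool bool else do H  input=do else bool bool bool $  — expand H ::= λ
step 7: stack=$ B bool bool bool else do  input=do else bool bool bool $  — match do
Stack after step 7: $ B bool bool bool else (top = else).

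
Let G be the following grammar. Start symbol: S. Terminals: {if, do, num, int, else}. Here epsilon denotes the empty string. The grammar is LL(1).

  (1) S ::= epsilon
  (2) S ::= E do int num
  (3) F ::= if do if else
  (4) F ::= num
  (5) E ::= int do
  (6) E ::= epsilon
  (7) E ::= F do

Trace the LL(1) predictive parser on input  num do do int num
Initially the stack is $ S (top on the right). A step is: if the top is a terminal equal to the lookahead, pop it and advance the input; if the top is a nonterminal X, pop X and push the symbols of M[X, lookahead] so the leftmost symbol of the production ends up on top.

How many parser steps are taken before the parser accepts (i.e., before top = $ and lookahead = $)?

8

     Stack                Input                Action
  1  $ S                  num do do int num $  expand S ::= E do int num
  2  $ num int do E       num do do int num $  expand E ::= F do
  3  $ num int do do F    num do do int num $  expand F ::= num
  4  $ num int do do num  num do do int num $  match num
  5  $ num int do do      do do int num $      match do
  6  $ num int do         do int num $         match do
  7  $ num int            int num $            match int
  8  $ num                num $                match num
Accept reached after 8 steps.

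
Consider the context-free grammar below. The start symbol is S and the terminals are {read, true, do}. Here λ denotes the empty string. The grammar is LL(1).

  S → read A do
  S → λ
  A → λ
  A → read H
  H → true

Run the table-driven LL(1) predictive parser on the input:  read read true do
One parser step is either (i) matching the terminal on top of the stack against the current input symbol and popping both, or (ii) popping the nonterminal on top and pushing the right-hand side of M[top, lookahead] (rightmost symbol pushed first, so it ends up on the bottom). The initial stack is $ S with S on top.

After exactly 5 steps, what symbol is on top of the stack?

true

     Stack        Input                Action
  1  $ S          read read true do $  expand S → read A do
  2  $ do A read  read read true do $  match read
  3  $ do A       read true do $       expand A → read H
  4  $ do H read  read true do $       match read
  5  $ do H       true do $            expand H → true
Stack after step 5: $ do true (top = true).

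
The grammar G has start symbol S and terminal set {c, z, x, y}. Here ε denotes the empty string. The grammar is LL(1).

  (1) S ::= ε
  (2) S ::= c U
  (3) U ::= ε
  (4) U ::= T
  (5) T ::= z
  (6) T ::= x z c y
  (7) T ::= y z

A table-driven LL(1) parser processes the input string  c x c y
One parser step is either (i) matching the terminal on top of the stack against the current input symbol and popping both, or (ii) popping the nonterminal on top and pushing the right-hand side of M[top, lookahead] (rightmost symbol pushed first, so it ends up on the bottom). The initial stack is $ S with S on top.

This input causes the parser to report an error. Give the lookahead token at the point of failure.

c

step 1: stack=$ S  input=c x c y $  — expand S ::= c U
step 2: stack=$ U c  input=c x c y $  — match c
step 3: stack=$ U  input=x c y $  — expand U ::= T
step 4: stack=$ T  input=x c y $  — expand T ::= x z c y
step 5: stack=$ y c z x  input=x c y $  — match x
step 6: stack=$ y c z  input=c y $  — error: top is terminal z but lookahead is c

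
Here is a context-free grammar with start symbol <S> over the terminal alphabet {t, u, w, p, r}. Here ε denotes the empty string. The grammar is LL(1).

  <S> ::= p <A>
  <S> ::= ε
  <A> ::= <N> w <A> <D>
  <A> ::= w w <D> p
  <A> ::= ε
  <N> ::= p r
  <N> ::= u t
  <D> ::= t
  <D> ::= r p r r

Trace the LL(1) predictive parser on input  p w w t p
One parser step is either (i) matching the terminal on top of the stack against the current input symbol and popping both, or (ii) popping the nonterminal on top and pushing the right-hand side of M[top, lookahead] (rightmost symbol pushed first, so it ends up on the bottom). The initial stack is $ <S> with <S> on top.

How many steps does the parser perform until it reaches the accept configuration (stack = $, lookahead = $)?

8

step 1: stack=$ <S>  input=p w w t p $  — expand <S> ::= p <A>
step 2: stack=$ <A> p  input=p w w t p $  — match p
step 3: stack=$ <A>  input=w w t p $  — expand <A> ::= w w <D> p
step 4: stack=$ p <D> w w  input=w w t p $  — match w
step 5: stack=$ p <D> w  input=w t p $  — match w
step 6: stack=$ p <D>  input=t p $  — expand <D> ::= t
step 7: stack=$ p t  input=t p $  — match t
step 8: stack=$ p  input=p $  — match p
Accept reached after 8 steps.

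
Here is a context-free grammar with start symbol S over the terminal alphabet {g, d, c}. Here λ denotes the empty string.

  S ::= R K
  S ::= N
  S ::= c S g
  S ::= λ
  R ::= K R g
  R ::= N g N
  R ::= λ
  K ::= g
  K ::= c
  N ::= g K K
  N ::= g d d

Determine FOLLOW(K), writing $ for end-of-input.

{$, c, g}

FIRST(K) = {c, g}
FIRST(N) = {g}
FIRST(R) = {λ, c, g}  (via K R g, N g N)
FIRST(S) = {λ, c, g}  (via R K, N)
FOLLOW(S) includes $ since S is the start symbol.
FOLLOW(S): in S::=c S g, S is followed by g with FIRST {g}. Thus FOLLOW(S) = {$, g}.
FOLLOW(R): in S::=R K, R is followed by K with FIRST {c, g}; in R::=K R g, R is followed by g with FIRST {g}. Thus FOLLOW(R) = {c, g}.
FOLLOW(N): in S::=N, the suffix after N is empty, so FOLLOW(N) ⊇ FOLLOW(S) = {$, g}; in R::=N g N (occurrence 1), N is followed by g N with FIRST {g}; in R::=N g N (occurrence 2), the suffix after N is empty, so FOLLOW(N) ⊇ FOLLOW(R) = {c, g}. Thus FOLLOW(N) = {$, c, g}.
FOLLOW(K): in S::=R K, the suffix after K is empty, so FOLLOW(K) ⊇ FOLLOW(S) = {$, g}; in R::=K R g, K is followed by R g with FIRST {c, g}; in N::=g K K (occurrence 1), K is followed by K with FIRST {c, g}; in N::=g K K (occurrence 2), the suffix after K is empty, so FOLLOW(K) ⊇ FOLLOW(N) = {$, c, g}. Thus FOLLOW(K) = {$, c, g}.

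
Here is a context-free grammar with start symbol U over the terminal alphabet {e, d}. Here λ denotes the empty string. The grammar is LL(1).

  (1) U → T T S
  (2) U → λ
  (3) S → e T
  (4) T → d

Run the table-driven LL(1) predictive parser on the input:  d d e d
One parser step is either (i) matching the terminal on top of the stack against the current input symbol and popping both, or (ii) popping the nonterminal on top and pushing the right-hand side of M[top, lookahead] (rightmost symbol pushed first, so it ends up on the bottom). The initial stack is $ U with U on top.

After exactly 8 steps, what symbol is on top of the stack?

step 1: stack=$ U  input=d d e d $  — expand U → T T S
step 2: stack=$ S T T  input=d d e d $  — expand T → d
step 3: stack=$ S T d  input=d d e d $  — match d
step 4: stack=$ S T  input=d e d $  — expand T → d
step 5: stack=$ S d  input=d e d $  — match d
step 6: stack=$ S  input=e d $  — expand S → e T
step 7: stack=$ T e  input=e d $  — match e
step 8: stack=$ T  input=d $  — expand T → d
Stack after step 8: $ d (top = d).

d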